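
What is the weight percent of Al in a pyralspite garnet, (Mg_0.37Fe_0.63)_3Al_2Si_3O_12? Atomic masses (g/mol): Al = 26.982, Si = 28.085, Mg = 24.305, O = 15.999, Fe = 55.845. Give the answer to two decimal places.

11.66 wt%

Formula mass = 1.11×24.305 + 1.89×55.845 + 2×26.982 + 3×28.085 + 12×15.999 = 462.733 g/mol, of which 53.964 g is Al.
So Al makes up 53.964/462.733 = 0.1166 of the mass, i.e. 11.66%.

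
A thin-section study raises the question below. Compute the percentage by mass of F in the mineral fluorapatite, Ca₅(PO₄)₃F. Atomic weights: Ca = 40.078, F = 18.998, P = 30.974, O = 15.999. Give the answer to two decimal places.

3.77 wt%

Molar mass of Ca₅(PO₄)₃F: 5×40.078 + 3×30.974 + 12×15.999 + 1×18.998 = 504.298 g/mol.
Mass of F per formula unit: 1 × 18.998 = 18.998 g.
Weight fraction F = 18.998 / 504.298 = 0.0377.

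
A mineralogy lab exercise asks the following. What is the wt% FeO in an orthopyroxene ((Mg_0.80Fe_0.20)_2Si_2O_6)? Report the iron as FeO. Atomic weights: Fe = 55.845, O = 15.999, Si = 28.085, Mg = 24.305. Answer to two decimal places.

13.47 wt%

Formula mass = 213.390 g/mol.
0.40 Fe → 0.4000 mol FeO per formula unit; M(FeO) = 71.844, so FeO mass = 28.738 g.
28.738/213.390 × 100 = 13.47 wt%.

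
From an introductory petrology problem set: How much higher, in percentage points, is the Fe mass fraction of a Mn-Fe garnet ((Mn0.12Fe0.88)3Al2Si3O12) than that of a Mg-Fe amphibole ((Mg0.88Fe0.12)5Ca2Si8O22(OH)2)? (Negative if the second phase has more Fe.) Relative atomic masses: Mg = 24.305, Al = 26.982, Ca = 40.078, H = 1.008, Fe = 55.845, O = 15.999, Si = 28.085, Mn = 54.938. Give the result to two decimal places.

First mineral: 147.431 g Fe in 497.415 g formula = 29.64 wt% Fe.
Second mineral: 33.507 g Fe in 831.277 g formula = 4.03 wt% Fe.
29.64% − 4.03% gives a difference of 25.61 percentage points.

25.61 percentage points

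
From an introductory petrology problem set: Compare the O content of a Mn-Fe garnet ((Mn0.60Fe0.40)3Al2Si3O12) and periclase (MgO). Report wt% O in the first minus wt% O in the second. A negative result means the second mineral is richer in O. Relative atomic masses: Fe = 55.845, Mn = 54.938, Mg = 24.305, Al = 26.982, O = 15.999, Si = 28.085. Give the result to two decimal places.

M((Mn0.60Fe0.40)3Al2Si3O12) = 496.109 g/mol, so wt% O = 191.988/496.109 × 100 = 38.70%.
M(MgO) = 40.304 g/mol, so wt% O = 15.999/40.304 × 100 = 39.70%.
38.70 − 39.70 = -1.00 pp.

-1.00 percentage points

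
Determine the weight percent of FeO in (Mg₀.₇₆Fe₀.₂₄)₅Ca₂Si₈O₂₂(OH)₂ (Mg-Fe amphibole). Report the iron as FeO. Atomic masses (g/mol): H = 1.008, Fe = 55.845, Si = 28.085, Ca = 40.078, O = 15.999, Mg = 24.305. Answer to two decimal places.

10.14 wt%

Formula mass = 850.201 g/mol.
1.20 Fe → 1.2000 mol FeO per formula unit; M(FeO) = 71.844, so FeO mass = 86.213 g.
86.213/850.201 × 100 = 10.14 wt%.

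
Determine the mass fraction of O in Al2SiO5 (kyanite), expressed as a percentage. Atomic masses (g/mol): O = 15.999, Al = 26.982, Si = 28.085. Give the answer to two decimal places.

49.37 mass %

M(Al2SiO5) = 162.044 g/mol.
O contributes 5 × 15.999 = 79.995 g per mole.
79.995/162.044 = 0.4937 → 49.37%.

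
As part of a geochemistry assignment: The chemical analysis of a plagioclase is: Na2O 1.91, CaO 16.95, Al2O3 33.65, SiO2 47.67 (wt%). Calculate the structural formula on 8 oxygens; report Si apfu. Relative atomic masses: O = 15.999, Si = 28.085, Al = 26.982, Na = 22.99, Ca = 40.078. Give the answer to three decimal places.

2.181 Si apfu

Na2O (M=61.979): mol = 0.03082; Na = 0.06164, O = 0.03082.
CaO (M=56.077): mol = 0.30226; Ca = 0.30226, O = 0.30226.
Al2O3 (M=101.961): mol = 0.33003; Al = 0.66006, O = 0.99009.
SiO2 (M=60.083): mol = 0.79340; Si = 0.79340, O = 1.58680.
ΣO = 2.90997; factor = 8/ΣO = 2.74917.
Si apfu = 0.79340 × 2.74917 = 2.181.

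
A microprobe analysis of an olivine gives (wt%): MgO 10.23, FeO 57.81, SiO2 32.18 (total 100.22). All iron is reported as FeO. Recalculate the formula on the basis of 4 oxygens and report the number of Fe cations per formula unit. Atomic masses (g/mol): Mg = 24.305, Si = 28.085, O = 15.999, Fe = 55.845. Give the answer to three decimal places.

MgO (M=40.304): mol = 0.25382; Mg = 0.25382, O = 0.25382.
FeO (M=71.844): mol = 0.80466; Fe = 0.80466, O = 0.80466.
SiO2 (M=60.083): mol = 0.53559; Si = 0.53559, O = 1.07118.
ΣO = 2.12966; factor = 4/ΣO = 1.87823.
Fe apfu = 0.80466 × 1.87823 = 1.511.

1.511 Fe apfu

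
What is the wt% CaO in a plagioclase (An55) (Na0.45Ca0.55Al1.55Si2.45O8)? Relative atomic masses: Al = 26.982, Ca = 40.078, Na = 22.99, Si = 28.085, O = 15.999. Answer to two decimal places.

Molar mass of Na0.45Ca0.55Al1.55Si2.45O8 = 0.45·22.99 + 0.55·40.078 + 1.55·26.982 + 2.45·28.085 + 8·15.999 = 271.011 g/mol.
Each formula unit contains 0.55 Ca, equivalent to 0.55/1 = 0.5500 mol CaO.
M(CaO) = 1×40.078 + 1×15.999 = 56.077 g/mol.
Mass of CaO per formula unit = 0.5500 × 56.077 = 30.842 g.
CaO wt% = 30.842 / 271.011 × 100 = 11.38%.

11.38 wt%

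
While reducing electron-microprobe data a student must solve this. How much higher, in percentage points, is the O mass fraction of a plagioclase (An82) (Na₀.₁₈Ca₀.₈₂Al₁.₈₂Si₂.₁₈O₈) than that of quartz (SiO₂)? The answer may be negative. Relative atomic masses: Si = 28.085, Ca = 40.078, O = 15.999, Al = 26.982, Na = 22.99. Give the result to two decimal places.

-6.77 percentage points

M(Na₀.₁₈Ca₀.₈₂Al₁.₈₂Si₂.₁₈O₈) = 275.327 g/mol, so wt% O = 127.992/275.327 × 100 = 46.49%.
M(SiO₂) = 60.083 g/mol, so wt% O = 31.998/60.083 × 100 = 53.26%.
46.49 − 53.26 = -6.77 pp.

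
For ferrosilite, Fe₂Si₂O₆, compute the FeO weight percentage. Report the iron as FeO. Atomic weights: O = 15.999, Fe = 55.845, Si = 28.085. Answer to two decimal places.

54.46 wt%

Molar mass of Fe₂Si₂O₆ = 2×55.845 + 2×28.085 + 6×15.999 = 263.854 g/mol.
Each formula unit contains 2 Fe, equivalent to 2/1 = 2.0000 mol FeO.
M(FeO) = 1×55.845 + 1×15.999 = 71.844 g/mol.
Mass of FeO per formula unit = 2.0000 × 71.844 = 143.688 g.
FeO wt% = 143.688 / 263.854 × 100 = 54.46%.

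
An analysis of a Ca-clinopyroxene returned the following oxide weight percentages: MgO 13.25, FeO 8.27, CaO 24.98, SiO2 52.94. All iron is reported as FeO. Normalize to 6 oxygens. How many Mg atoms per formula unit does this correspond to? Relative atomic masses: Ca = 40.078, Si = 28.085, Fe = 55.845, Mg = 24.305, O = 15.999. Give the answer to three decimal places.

0.744 Mg apfu

MgO: 13.25/40.304 = 0.32875 mol → 0.32875 mol Mg, 0.32875 mol O.
FeO: 8.27/71.844 = 0.11511 mol → 0.11511 mol Fe, 0.11511 mol O.
CaO: 24.98/56.077 = 0.44546 mol → 0.44546 mol Ca, 0.44546 mol O.
SiO2: 52.94/60.083 = 0.88111 mol → 0.88111 mol Si, 1.76222 mol O.
Total oxygen = 2.65154 mol. Normalization factor = 6/2.65154 = 2.26284.
Mg per 6 O = 0.32875 × 2.26284 = 0.744.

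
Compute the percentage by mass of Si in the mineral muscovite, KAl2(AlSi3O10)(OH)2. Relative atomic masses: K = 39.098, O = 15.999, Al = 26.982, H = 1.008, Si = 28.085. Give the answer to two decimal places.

Formula mass = 1*39.098 + 3*26.982 + 3*28.085 + 12*15.999 + 2*1.008 = 398.303 g/mol, of which 84.255 g is Si.
So Si makes up 84.255/398.303 = 0.2115 of the mass, i.e. 21.15%.

21.15 wt%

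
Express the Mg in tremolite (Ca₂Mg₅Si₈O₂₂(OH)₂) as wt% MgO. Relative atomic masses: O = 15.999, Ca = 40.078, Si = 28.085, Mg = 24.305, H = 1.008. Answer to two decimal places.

24.81 wt%

Molar mass of Ca₂Mg₅Si₈O₂₂(OH)₂ = 2*40.078 + 5*24.305 + 8*28.085 + 24*15.999 + 2*1.008 = 812.353 g/mol.
Each formula unit contains 5 Mg, equivalent to 5/1 = 5.0000 mol MgO.
M(MgO) = 1×24.305 + 1×15.999 = 40.304 g/mol.
Mass of MgO per formula unit = 5.0000 × 40.304 = 201.520 g.
MgO wt% = 201.520 / 812.353 × 100 = 24.81%.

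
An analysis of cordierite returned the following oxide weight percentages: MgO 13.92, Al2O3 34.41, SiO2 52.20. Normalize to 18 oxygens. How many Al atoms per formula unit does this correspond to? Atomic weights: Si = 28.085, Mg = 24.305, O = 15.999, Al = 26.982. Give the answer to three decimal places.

3.925 Al apfu

13.92 wt% MgO ÷ 40.304 g/mol = 0.34538 mol, giving 0.34538 Mg and 0.34538 O.
34.41 wt% Al2O3 ÷ 101.961 g/mol = 0.33748 mol, giving 0.67496 Al and 1.01244 O.
52.20 wt% SiO2 ÷ 60.083 g/mol = 0.86880 mol, giving 0.86880 Si and 1.73760 O.
Oxygen sums to 3.09542; scaling by 18/3.09542 = 5.81504 puts the formula on 18 O.
Al: 0.67496 × 5.81504 = 3.925 atoms per formula unit.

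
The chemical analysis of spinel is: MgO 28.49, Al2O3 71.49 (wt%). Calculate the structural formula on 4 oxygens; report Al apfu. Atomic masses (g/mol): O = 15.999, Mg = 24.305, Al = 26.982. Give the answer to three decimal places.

1.996 Al apfu

MgO (M=40.304): mol = 0.70688; Mg = 0.70688, O = 0.70688.
Al2O3 (M=101.961): mol = 0.70115; Al = 1.40230, O = 2.10345.
ΣO = 2.81033; factor = 4/ΣO = 1.42332.
Al apfu = 1.40230 × 1.42332 = 1.996.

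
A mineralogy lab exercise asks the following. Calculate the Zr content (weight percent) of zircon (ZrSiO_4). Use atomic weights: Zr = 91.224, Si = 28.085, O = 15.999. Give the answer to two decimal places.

49.77 weight percent

Molar mass of ZrSiO_4: 1×91.224 + 1×28.085 + 4×15.999 = 183.305 g/mol.
Mass of Zr per formula unit: 1 × 91.224 = 91.224 g.
Weight fraction Zr = 91.224 / 183.305 = 0.4977.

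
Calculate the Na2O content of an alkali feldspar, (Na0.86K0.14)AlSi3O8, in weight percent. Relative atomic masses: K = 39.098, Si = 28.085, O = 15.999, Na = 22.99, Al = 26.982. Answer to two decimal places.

10.08 wt%

Molar mass of (Na0.86K0.14)AlSi3O8 = 0.86×22.99 + 0.14×39.098 + 1×26.982 + 3×28.085 + 8×15.999 = 264.474 g/mol.
Each formula unit contains 0.86 Na, equivalent to 0.86/2 = 0.4300 mol Na2O.
M(Na2O) = 2×22.99 + 1×15.999 = 61.979 g/mol.
Mass of Na2O per formula unit = 0.4300 × 61.979 = 26.651 g.
Na2O wt% = 26.651 / 264.474 × 100 = 10.08%.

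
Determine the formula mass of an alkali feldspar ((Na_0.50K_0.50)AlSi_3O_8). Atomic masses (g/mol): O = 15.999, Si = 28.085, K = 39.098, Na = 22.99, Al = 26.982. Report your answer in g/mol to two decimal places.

The formula mass is the sum 0.50×22.99 + 0.50×39.098 + 1×26.982 + 3×28.085 + 8×15.999.

270.27 g/mol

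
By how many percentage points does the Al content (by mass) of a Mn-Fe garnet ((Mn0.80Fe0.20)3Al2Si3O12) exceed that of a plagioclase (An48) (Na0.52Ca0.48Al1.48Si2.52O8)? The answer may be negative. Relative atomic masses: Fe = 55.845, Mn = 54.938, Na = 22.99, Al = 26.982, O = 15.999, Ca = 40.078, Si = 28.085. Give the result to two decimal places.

-3.91 percentage points

M((Mn0.80Fe0.20)3Al2Si3O12) = 495.565 g/mol, so wt% Al = 53.964/495.565 × 100 = 10.89%.
M(Na0.52Ca0.48Al1.48Si2.52O8) = 269.892 g/mol, so wt% Al = 39.933/269.892 × 100 = 14.80%.
10.89 − 14.80 = -3.91 pp.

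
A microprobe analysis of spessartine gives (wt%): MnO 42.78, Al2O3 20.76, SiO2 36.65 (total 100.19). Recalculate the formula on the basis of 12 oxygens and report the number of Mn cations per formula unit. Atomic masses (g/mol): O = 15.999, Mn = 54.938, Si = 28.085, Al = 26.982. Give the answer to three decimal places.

MnO: 42.78/70.937 = 0.60307 mol → 0.60307 mol Mn, 0.60307 mol O.
Al2O3: 20.76/101.961 = 0.20361 mol → 0.40722 mol Al, 0.61083 mol O.
SiO2: 36.65/60.083 = 0.60999 mol → 0.60999 mol Si, 1.21998 mol O.
Total oxygen = 2.43388 mol. Normalization factor = 12/2.43388 = 4.93040.
Mn per 12 O = 0.60307 × 4.93040 = 2.973.

2.973 Mn apfu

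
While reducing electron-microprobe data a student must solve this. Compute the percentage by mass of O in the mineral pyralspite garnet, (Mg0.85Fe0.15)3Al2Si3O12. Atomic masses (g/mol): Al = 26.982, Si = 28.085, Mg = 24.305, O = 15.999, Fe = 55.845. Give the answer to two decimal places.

Molar mass of (Mg0.85Fe0.15)3Al2Si3O12: 2.55×24.305 + 0.45×55.845 + 2×26.982 + 3×28.085 + 12×15.999 = 417.315 g/mol.
Mass of O per formula unit: 12 × 15.999 = 191.988 g.
Weight fraction O = 191.988 / 417.315 = 0.4601.

46.01 weight percent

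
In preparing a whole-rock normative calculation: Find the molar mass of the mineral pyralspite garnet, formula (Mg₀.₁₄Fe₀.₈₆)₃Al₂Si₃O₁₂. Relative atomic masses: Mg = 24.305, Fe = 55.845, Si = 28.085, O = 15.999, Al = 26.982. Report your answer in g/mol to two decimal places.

Mg: 0.42 × 24.305 = 10.2081
Fe: 2.58 × 55.845 = 144.0801
Al: 2 × 26.982 = 53.9640
Si: 3 × 28.085 = 84.2550
O: 12 × 15.999 = 191.9880
Summing the contributions gives the formula mass.

484.50 g/mol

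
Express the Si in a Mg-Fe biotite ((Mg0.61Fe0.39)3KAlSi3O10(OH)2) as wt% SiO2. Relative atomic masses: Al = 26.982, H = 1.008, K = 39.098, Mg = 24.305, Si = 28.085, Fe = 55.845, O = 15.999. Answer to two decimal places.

Formula mass = 454.156 g/mol.
3 Si → 3.0000 mol SiO2 per formula unit; M(SiO2) = 60.083, so SiO2 mass = 180.249 g.
180.249/454.156 × 100 = 39.69 wt%.

39.69 wt%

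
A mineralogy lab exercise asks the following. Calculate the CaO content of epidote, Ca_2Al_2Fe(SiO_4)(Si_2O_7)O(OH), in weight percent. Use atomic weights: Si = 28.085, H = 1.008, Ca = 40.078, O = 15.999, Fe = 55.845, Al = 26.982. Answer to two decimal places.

23.21 wt%

Formula mass = 483.215 g/mol.
2 Ca → 2.0000 mol CaO per formula unit; M(CaO) = 56.077, so CaO mass = 112.154 g.
112.154/483.215 × 100 = 23.21 wt%.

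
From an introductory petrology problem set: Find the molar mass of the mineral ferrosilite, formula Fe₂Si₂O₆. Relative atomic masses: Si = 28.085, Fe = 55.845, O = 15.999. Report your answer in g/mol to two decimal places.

263.85 g/mol

M = 2*55.845 + 2*28.085 + 6*15.999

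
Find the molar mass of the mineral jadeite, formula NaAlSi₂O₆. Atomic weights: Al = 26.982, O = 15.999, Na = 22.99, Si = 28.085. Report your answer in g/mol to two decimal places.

M = 1×22.99 + 1×26.982 + 2×28.085 + 6×15.999

202.14 g/mol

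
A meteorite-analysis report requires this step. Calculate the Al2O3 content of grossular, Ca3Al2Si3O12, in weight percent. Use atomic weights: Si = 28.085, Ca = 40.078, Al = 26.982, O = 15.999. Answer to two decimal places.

22.64 wt%

Formula mass = 450.441 g/mol.
2 Al → 1.0000 mol Al2O3 per formula unit; M(Al2O3) = 101.961, so Al2O3 mass = 101.961 g.
101.961/450.441 × 100 = 22.64 wt%.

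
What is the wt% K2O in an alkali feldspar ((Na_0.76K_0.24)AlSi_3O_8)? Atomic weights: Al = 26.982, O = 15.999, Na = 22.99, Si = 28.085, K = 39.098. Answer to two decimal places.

Molar mass of (Na_0.76K_0.24)AlSi_3O_8 = 0.76*22.99 + 0.24*39.098 + 1*26.982 + 3*28.085 + 8*15.999 = 266.085 g/mol.
Each formula unit contains 0.24 K, equivalent to 0.24/2 = 0.1200 mol K2O.
M(K2O) = 2×39.098 + 1×15.999 = 94.195 g/mol.
Mass of K2O per formula unit = 0.1200 × 94.195 = 11.303 g.
K2O wt% = 11.303 / 266.085 × 100 = 4.25%.

4.25 wt%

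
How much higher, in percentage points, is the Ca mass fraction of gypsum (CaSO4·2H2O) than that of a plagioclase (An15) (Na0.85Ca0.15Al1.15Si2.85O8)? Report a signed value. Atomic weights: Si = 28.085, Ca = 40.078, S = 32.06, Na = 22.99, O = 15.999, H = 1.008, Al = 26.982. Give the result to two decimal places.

21.01 percentage points

M(CaSO4·2H2O) = 172.164 g/mol, so wt% Ca = 40.078/172.164 × 100 = 23.28%.
M(Na0.85Ca0.15Al1.15Si2.85O8) = 264.617 g/mol, so wt% Ca = 6.012/264.617 × 100 = 2.27%.
23.28 − 2.27 = 21.01 pp.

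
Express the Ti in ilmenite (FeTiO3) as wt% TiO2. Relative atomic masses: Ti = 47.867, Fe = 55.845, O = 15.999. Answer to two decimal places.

52.64 wt%

Molar mass of FeTiO3 = 1·55.845 + 1·47.867 + 3·15.999 = 151.709 g/mol.
Each formula unit contains 1 Ti, equivalent to 1/1 = 1.0000 mol TiO2.
M(TiO2) = 1×47.867 + 2×15.999 = 79.865 g/mol.
Mass of TiO2 per formula unit = 1.0000 × 79.865 = 79.865 g.
TiO2 wt% = 79.865 / 151.709 × 100 = 52.64%.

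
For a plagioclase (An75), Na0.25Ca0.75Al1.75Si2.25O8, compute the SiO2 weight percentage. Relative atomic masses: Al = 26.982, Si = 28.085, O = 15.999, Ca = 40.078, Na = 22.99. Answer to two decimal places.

Molar mass of Na0.25Ca0.75Al1.75Si2.25O8 = 0.25·22.99 + 0.75·40.078 + 1.75·26.982 + 2.25·28.085 + 8·15.999 = 274.208 g/mol.
Each formula unit contains 2.25 Si, equivalent to 2.25/1 = 2.2500 mol SiO2.
M(SiO2) = 1×28.085 + 2×15.999 = 60.083 g/mol.
Mass of SiO2 per formula unit = 2.2500 × 60.083 = 135.187 g.
SiO2 wt% = 135.187 / 274.208 × 100 = 49.30%.

49.30 wt%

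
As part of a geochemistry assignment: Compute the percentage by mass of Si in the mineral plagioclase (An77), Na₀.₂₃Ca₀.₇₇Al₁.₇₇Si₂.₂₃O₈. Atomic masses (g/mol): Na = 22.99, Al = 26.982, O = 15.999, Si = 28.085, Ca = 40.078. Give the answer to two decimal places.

22.81 weight percent

M(Na₀.₂₃Ca₀.₇₇Al₁.₇₇Si₂.₂₃O₈) = 274.527 g/mol.
Si contributes 2.23 × 28.085 = 62.630 g per mole.
62.630/274.527 = 0.2281 → 22.81%.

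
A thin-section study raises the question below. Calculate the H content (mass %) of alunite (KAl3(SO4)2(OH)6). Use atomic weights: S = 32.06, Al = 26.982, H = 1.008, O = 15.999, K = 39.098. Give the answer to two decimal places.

1.46 mass %

Formula mass = 1*39.098 + 3*26.982 + 2*32.06 + 14*15.999 + 6*1.008 = 414.198 g/mol, of which 6.048 g is H.
So H makes up 6.048/414.198 = 0.0146 of the mass, i.e. 1.46%.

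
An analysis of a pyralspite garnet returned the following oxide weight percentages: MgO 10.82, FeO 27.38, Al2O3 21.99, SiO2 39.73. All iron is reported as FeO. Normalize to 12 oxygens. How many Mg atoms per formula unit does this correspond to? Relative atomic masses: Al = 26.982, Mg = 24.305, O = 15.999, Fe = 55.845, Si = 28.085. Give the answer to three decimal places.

1.230 Mg apfu

MgO (M=40.304): mol = 0.26846; Mg = 0.26846, O = 0.26846.
FeO (M=71.844): mol = 0.38110; Fe = 0.38110, O = 0.38110.
Al2O3 (M=101.961): mol = 0.21567; Al = 0.43134, O = 0.64701.
SiO2 (M=60.083): mol = 0.66125; Si = 0.66125, O = 1.32250.
ΣO = 2.61907; factor = 12/ΣO = 4.58178.
Mg apfu = 0.26846 × 4.58178 = 1.230.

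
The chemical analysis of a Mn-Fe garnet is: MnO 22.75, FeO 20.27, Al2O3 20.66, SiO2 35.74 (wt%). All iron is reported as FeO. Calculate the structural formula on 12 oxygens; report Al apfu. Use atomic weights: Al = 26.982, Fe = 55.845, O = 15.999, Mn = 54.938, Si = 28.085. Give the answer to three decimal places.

2.026 Al apfu

22.75 wt% MnO ÷ 70.937 g/mol = 0.32071 mol, giving 0.32071 Mn and 0.32071 O.
20.27 wt% FeO ÷ 71.844 g/mol = 0.28214 mol, giving 0.28214 Fe and 0.28214 O.
20.66 wt% Al2O3 ÷ 101.961 g/mol = 0.20263 mol, giving 0.40526 Al and 0.60789 O.
35.74 wt% SiO2 ÷ 60.083 g/mol = 0.59484 mol, giving 0.59484 Si and 1.18968 O.
Oxygen sums to 2.40042; scaling by 12/2.40042 = 4.99913 puts the formula on 12 O.
Al: 0.40526 × 4.99913 = 2.026 atoms per formula unit.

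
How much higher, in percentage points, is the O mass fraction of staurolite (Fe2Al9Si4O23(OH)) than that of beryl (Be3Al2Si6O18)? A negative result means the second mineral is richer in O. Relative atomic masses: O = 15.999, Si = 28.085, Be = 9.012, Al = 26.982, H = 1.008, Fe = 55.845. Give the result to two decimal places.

-8.50 percentage points

O in Fe2Al9Si4O23(OH): molar mass 851.852 g/mol; 24×15.999 = 383.976 g → 45.08 wt%.
O in Be3Al2Si6O18: molar mass 537.492 g/mol; 18×15.999 = 287.982 g → 53.58 wt%.
Difference = 45.08 − 53.58 = -8.50 percentage points.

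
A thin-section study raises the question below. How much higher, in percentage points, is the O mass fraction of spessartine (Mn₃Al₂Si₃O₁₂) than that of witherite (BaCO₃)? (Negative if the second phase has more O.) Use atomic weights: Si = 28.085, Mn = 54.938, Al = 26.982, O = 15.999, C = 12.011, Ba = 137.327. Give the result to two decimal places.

First mineral: 191.988 g O in 495.021 g formula = 38.78 wt% O.
Second mineral: 47.997 g O in 197.335 g formula = 24.32 wt% O.
38.78% − 24.32% gives a difference of 14.46 percentage points.

14.46 percentage points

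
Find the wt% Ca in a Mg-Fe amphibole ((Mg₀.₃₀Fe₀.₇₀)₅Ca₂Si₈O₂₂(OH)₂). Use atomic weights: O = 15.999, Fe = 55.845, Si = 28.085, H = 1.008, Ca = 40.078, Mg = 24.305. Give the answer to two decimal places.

8.69 mass %

M((Mg₀.₃₀Fe₀.₇₀)₅Ca₂Si₈O₂₂(OH)₂) = 922.743 g/mol.
Ca contributes 2 × 40.078 = 80.156 g per mole.
80.156/922.743 = 0.0869 → 8.69%.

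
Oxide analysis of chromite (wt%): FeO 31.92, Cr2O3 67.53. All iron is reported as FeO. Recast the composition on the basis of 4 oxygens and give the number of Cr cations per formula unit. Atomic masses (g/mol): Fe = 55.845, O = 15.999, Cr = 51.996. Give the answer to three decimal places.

2.000 Cr apfu

FeO (M=71.844): mol = 0.44430; Fe = 0.44430, O = 0.44430.
Cr2O3 (M=151.989): mol = 0.44431; Cr = 0.88862, O = 1.33293.
ΣO = 1.77723; factor = 4/ΣO = 2.25069.
Cr apfu = 0.88862 × 2.25069 = 2.000.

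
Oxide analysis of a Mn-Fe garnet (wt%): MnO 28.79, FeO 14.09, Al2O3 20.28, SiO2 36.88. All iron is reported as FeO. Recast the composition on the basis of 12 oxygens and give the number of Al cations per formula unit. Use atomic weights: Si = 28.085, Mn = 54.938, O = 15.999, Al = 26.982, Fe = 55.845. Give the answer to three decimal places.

1.967 Al apfu

MnO: 28.79/70.937 = 0.40585 mol → 0.40585 mol Mn, 0.40585 mol O.
FeO: 14.09/71.844 = 0.19612 mol → 0.19612 mol Fe, 0.19612 mol O.
Al2O3: 20.28/101.961 = 0.19890 mol → 0.39780 mol Al, 0.59670 mol O.
SiO2: 36.88/60.083 = 0.61382 mol → 0.61382 mol Si, 1.22764 mol O.
Total oxygen = 2.42631 mol. Normalization factor = 12/2.42631 = 4.94578.
Al per 12 O = 0.39780 × 4.94578 = 1.967.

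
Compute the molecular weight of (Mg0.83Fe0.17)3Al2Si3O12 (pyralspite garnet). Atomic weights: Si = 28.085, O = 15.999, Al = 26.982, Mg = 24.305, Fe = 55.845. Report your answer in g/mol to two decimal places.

419.21 g/mol

M = 2.49·24.305 + 0.51·55.845 + 2·26.982 + 3·28.085 + 12·15.999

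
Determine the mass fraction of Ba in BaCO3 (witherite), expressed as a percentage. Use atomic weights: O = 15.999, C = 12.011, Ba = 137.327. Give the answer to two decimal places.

Formula mass = 1*137.327 + 1*12.011 + 3*15.999 = 197.335 g/mol, of which 137.327 g is Ba.
So Ba makes up 137.327/197.335 = 0.6959 of the mass, i.e. 69.59%.

69.59 mass %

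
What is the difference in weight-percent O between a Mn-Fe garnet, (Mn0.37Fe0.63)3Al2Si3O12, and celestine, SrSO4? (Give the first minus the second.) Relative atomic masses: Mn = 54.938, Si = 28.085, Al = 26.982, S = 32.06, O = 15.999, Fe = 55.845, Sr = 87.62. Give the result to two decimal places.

3.81 percentage points

M((Mn0.37Fe0.63)3Al2Si3O12) = 496.735 g/mol, so wt% O = 191.988/496.735 × 100 = 38.65%.
M(SrSO4) = 183.676 g/mol, so wt% O = 63.996/183.676 × 100 = 34.84%.
38.65 − 34.84 = 3.81 pp.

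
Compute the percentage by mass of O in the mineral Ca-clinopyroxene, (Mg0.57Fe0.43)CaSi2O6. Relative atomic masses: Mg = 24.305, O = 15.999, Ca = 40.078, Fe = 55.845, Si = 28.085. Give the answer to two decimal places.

41.72 mass %

M((Mg0.57Fe0.43)CaSi2O6) = 230.109 g/mol.
O contributes 6 × 15.999 = 95.994 g per mole.
95.994/230.109 = 0.4172 → 41.72%.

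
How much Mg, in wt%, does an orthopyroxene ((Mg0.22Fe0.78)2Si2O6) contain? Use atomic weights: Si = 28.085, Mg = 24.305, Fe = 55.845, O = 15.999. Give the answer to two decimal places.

M((Mg0.22Fe0.78)2Si2O6) = 249.976 g/mol.
Mg contributes 0.44 × 24.305 = 10.694 g per mole.
10.694/249.976 = 0.0428 → 4.28%.

4.28 wt%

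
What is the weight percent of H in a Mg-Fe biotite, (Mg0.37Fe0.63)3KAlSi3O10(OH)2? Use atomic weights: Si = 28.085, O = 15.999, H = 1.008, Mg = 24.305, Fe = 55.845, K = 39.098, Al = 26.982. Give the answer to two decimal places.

0.42 mass %

Formula mass = 1.11×24.305 + 1.89×55.845 + 1×39.098 + 1×26.982 + 3×28.085 + 12×15.999 + 2×1.008 = 476.865 g/mol, of which 2.016 g is H.
So H makes up 2.016/476.865 = 0.0042 of the mass, i.e. 0.42%.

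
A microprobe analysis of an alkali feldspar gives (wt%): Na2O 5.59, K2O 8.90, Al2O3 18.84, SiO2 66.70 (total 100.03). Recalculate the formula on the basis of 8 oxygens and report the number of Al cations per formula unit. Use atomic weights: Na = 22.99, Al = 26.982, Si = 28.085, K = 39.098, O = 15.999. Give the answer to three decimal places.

Na2O (M=61.979): mol = 0.09019; Na = 0.18038, O = 0.09019.
K2O (M=94.195): mol = 0.09448; K = 0.18896, O = 0.09448.
Al2O3 (M=101.961): mol = 0.18478; Al = 0.36956, O = 0.55434.
SiO2 (M=60.083): mol = 1.11013; Si = 1.11013, O = 2.22026.
ΣO = 2.95927; factor = 8/ΣO = 2.70337.
Al apfu = 0.36956 × 2.70337 = 0.999.

0.999 Al apfu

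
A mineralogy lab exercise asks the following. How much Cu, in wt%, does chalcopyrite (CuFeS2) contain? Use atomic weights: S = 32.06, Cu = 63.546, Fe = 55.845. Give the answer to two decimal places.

M(CuFeS2) = 183.511 g/mol.
Cu contributes 1 × 63.546 = 63.546 g per mole.
63.546/183.511 = 0.3463 → 34.63%.

34.63 wt%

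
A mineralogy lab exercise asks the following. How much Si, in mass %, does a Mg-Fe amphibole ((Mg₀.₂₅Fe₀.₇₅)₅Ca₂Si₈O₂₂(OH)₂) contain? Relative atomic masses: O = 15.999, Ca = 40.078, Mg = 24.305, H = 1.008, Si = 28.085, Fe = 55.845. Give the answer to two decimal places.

Molar mass of (Mg₀.₂₅Fe₀.₇₅)₅Ca₂Si₈O₂₂(OH)₂: 1.25*24.305 + 3.75*55.845 + 2*40.078 + 8*28.085 + 24*15.999 + 2*1.008 = 930.628 g/mol.
Mass of Si per formula unit: 8 × 28.085 = 224.680 g.
Weight fraction Si = 224.680 / 930.628 = 0.2414.

24.14 mass %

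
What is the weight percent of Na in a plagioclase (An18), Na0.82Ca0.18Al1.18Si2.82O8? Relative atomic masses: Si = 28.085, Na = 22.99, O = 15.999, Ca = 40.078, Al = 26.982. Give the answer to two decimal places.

M(Na0.82Ca0.18Al1.18Si2.82O8) = 265.096 g/mol.
Na contributes 0.82 × 22.99 = 18.852 g per mole.
18.852/265.096 = 0.0711 → 7.11%.

7.11 weight percent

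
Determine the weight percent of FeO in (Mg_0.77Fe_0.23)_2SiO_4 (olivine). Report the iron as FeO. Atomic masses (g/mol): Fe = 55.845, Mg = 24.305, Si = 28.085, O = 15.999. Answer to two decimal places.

M((Mg_0.77Fe_0.23)_2SiO_4) = 155.199 g/mol; M(FeO) = 71.844 g/mol.
Moles FeO per formula unit = 0.46 Fe ÷ 1 = 0.4600.
FeO fraction = (0.4600 × 71.844) / 155.199 = 33.048/155.199 = 0.2129.

21.29 wt%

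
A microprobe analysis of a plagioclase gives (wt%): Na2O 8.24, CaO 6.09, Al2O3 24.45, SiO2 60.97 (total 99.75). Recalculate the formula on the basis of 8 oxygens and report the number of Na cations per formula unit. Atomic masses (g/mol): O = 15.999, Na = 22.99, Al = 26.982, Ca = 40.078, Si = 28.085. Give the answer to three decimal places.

8.24 wt% Na2O ÷ 61.979 g/mol = 0.13295 mol, giving 0.26590 Na and 0.13295 O.
6.09 wt% CaO ÷ 56.077 g/mol = 0.10860 mol, giving 0.10860 Ca and 0.10860 O.
24.45 wt% Al2O3 ÷ 101.961 g/mol = 0.23980 mol, giving 0.47960 Al and 0.71940 O.
60.97 wt% SiO2 ÷ 60.083 g/mol = 1.01476 mol, giving 1.01476 Si and 2.02952 O.
Oxygen sums to 2.99047; scaling by 8/2.99047 = 2.67516 puts the formula on 8 O.
Na: 0.26590 × 2.67516 = 0.711 atoms per formula unit.

0.711 Na apfu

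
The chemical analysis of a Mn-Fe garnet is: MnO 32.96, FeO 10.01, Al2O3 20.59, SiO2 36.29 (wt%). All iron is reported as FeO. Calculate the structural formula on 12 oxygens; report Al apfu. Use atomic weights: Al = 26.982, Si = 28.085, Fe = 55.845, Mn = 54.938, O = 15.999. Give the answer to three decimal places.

MnO: 32.96/70.937 = 0.46464 mol → 0.46464 mol Mn, 0.46464 mol O.
FeO: 10.01/71.844 = 0.13933 mol → 0.13933 mol Fe, 0.13933 mol O.
Al2O3: 20.59/101.961 = 0.20194 mol → 0.40388 mol Al, 0.60582 mol O.
SiO2: 36.29/60.083 = 0.60400 mol → 0.60400 mol Si, 1.20800 mol O.
Total oxygen = 2.41779 mol. Normalization factor = 12/2.41779 = 4.96321.
Al per 12 O = 0.40388 × 4.96321 = 2.005.

2.005 Al apfu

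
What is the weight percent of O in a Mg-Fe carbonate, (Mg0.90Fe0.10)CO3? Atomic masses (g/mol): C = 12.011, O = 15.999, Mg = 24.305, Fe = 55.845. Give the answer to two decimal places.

54.87 mass %

Molar mass of (Mg0.90Fe0.10)CO3: 0.90*24.305 + 0.10*55.845 + 1*12.011 + 3*15.999 = 87.467 g/mol.
Mass of O per formula unit: 3 × 15.999 = 47.997 g.
Weight fraction O = 47.997 / 87.467 = 0.5487.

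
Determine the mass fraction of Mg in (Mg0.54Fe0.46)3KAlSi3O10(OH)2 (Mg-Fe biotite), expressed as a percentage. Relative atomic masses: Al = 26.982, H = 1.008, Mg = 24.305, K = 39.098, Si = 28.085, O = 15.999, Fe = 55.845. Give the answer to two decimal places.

M((Mg0.54Fe0.46)3KAlSi3O10(OH)2) = 460.779 g/mol.
Mg contributes 1.62 × 24.305 = 39.374 g per mole.
39.374/460.779 = 0.0855 → 8.55%.

8.55 wt%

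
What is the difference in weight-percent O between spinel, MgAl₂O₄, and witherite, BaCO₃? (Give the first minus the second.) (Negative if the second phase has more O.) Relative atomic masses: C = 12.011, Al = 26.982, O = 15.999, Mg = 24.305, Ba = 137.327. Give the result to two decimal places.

M(MgAl₂O₄) = 142.265 g/mol, so wt% O = 63.996/142.265 × 100 = 44.98%.
M(BaCO₃) = 197.335 g/mol, so wt% O = 47.997/197.335 × 100 = 24.32%.
44.98 − 24.32 = 20.66 pp.

20.66 percentage points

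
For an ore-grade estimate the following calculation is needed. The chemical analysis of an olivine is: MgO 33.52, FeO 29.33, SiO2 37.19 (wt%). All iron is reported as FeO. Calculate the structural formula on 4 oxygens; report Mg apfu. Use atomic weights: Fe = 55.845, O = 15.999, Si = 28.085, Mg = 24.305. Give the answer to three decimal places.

1.343 Mg apfu

MgO (M=40.304): mol = 0.83168; Mg = 0.83168, O = 0.83168.
FeO (M=71.844): mol = 0.40825; Fe = 0.40825, O = 0.40825.
SiO2 (M=60.083): mol = 0.61898; Si = 0.61898, O = 1.23796.
ΣO = 2.47789; factor = 4/ΣO = 1.61428.
Mg apfu = 0.83168 × 1.61428 = 1.343.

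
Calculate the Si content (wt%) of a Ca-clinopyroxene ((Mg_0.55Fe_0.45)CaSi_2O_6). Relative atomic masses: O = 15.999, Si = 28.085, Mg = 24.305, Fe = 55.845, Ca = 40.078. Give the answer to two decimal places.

24.34 wt%

Molar mass of (Mg_0.55Fe_0.45)CaSi_2O_6: 0.55×24.305 + 0.45×55.845 + 1×40.078 + 2×28.085 + 6×15.999 = 230.740 g/mol.
Mass of Si per formula unit: 2 × 28.085 = 56.170 g.
Weight fraction Si = 56.170 / 230.740 = 0.2434.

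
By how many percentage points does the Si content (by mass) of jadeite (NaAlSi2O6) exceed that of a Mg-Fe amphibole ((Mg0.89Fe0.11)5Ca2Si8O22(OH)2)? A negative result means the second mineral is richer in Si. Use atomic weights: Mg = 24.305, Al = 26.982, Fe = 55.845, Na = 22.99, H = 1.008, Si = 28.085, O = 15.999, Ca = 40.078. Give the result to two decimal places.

0.71 percentage points

M(NaAlSi2O6) = 202.136 g/mol, so wt% Si = 56.170/202.136 × 100 = 27.79%.
M((Mg0.89Fe0.11)5Ca2Si8O22(OH)2) = 829.700 g/mol, so wt% Si = 224.680/829.700 × 100 = 27.08%.
27.79 − 27.08 = 0.71 pp.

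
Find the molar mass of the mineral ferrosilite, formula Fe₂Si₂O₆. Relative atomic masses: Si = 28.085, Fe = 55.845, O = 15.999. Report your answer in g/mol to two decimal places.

The formula mass is the sum 2*55.845 + 2*28.085 + 6*15.999.

263.85 g/mol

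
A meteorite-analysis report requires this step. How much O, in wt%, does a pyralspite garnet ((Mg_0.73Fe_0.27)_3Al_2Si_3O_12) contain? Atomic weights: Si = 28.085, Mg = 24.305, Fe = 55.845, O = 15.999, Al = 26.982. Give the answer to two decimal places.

44.79 wt%

M((Mg_0.73Fe_0.27)_3Al_2Si_3O_12) = 428.669 g/mol.
O contributes 12 × 15.999 = 191.988 g per mole.
191.988/428.669 = 0.4479 → 44.79%.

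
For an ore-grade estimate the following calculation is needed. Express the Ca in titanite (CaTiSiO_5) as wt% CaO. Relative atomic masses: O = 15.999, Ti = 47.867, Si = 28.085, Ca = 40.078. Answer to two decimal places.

28.61 wt%

Molar mass of CaTiSiO_5 = 1×40.078 + 1×47.867 + 1×28.085 + 5×15.999 = 196.025 g/mol.
Each formula unit contains 1 Ca, equivalent to 1/1 = 1.0000 mol CaO.
M(CaO) = 1×40.078 + 1×15.999 = 56.077 g/mol.
Mass of CaO per formula unit = 1.0000 × 56.077 = 56.077 g.
CaO wt% = 56.077 / 196.025 × 100 = 28.61%.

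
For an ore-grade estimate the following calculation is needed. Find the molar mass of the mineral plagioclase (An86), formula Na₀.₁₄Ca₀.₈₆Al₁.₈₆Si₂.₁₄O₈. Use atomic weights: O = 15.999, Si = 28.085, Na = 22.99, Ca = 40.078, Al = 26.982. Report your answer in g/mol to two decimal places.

Na: 0.14 × 22.99 = 3.2186
Ca: 0.86 × 40.078 = 34.4671
Al: 1.86 × 26.982 = 50.1865
Si: 2.14 × 28.085 = 60.1019
O: 8 × 15.999 = 127.9920
Summing the contributions gives the formula mass.

275.97 g/mol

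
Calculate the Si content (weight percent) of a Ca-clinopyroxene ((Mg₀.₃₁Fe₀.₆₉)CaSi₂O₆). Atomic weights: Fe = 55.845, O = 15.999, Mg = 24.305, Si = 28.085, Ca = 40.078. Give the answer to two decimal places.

23.57 weight percent

M((Mg₀.₃₁Fe₀.₆₉)CaSi₂O₆) = 238.310 g/mol.
Si contributes 2 × 28.085 = 56.170 g per mole.
56.170/238.310 = 0.2357 → 23.57%.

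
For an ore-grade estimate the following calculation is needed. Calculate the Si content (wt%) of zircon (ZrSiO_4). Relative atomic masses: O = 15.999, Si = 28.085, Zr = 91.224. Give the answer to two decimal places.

Formula mass = 1*91.224 + 1*28.085 + 4*15.999 = 183.305 g/mol, of which 28.085 g is Si.
So Si makes up 28.085/183.305 = 0.1532 of the mass, i.e. 15.32%.

15.32 wt%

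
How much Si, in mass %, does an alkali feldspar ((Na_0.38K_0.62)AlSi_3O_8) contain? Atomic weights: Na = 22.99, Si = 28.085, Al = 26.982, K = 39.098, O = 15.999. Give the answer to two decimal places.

Molar mass of (Na_0.38K_0.62)AlSi_3O_8: 0.38·22.99 + 0.62·39.098 + 1·26.982 + 3·28.085 + 8·15.999 = 272.206 g/mol.
Mass of Si per formula unit: 3 × 28.085 = 84.255 g.
Weight fraction Si = 84.255 / 272.206 = 0.3095.

30.95 mass %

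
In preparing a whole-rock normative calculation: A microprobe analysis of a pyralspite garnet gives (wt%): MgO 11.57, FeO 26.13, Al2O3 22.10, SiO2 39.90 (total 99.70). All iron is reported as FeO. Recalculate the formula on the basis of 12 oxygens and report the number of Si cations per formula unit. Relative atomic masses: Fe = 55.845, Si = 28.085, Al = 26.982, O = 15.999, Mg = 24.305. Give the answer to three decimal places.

11.57 wt% MgO ÷ 40.304 g/mol = 0.28707 mol, giving 0.28707 Mg and 0.28707 O.
26.13 wt% FeO ÷ 71.844 g/mol = 0.36370 mol, giving 0.36370 Fe and 0.36370 O.
22.10 wt% Al2O3 ÷ 101.961 g/mol = 0.21675 mol, giving 0.43350 Al and 0.65025 O.
39.90 wt% SiO2 ÷ 60.083 g/mol = 0.66408 mol, giving 0.66408 Si and 1.32816 O.
Oxygen sums to 2.62918; scaling by 12/2.62918 = 4.56416 puts the formula on 12 O.
Si: 0.66408 × 4.56416 = 3.031 atoms per formula unit.

3.031 Si apfu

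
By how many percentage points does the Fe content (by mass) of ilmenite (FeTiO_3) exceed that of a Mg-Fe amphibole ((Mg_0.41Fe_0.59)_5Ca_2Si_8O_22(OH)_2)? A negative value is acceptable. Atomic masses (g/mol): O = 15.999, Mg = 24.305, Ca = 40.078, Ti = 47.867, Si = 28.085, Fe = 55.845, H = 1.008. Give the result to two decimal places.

First mineral: 55.845 g Fe in 151.709 g formula = 36.81 wt% Fe.
Second mineral: 164.743 g Fe in 905.396 g formula = 18.20 wt% Fe.
36.81% − 18.20% gives a difference of 18.61 percentage points.

18.61 percentage points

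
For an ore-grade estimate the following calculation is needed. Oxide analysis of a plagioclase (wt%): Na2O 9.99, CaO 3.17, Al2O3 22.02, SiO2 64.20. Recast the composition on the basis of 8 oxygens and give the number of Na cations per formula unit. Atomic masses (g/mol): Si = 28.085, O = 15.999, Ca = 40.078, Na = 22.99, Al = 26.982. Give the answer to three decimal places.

9.99 wt% Na2O ÷ 61.979 g/mol = 0.16118 mol, giving 0.32236 Na and 0.16118 O.
3.17 wt% CaO ÷ 56.077 g/mol = 0.05653 mol, giving 0.05653 Ca and 0.05653 O.
22.02 wt% Al2O3 ÷ 101.961 g/mol = 0.21596 mol, giving 0.43192 Al and 0.64788 O.
64.20 wt% SiO2 ÷ 60.083 g/mol = 1.06852 mol, giving 1.06852 Si and 2.13704 O.
Oxygen sums to 3.00263; scaling by 8/3.00263 = 2.66433 puts the formula on 8 O.
Na: 0.32236 × 2.66433 = 0.859 atoms per formula unit.

0.859 Na apfu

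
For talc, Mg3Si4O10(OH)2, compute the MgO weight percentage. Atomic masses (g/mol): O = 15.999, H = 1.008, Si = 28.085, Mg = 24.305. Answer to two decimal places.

31.88 wt%

M(Mg3Si4O10(OH)2) = 379.259 g/mol; M(MgO) = 40.304 g/mol.
Moles MgO per formula unit = 3 Mg ÷ 1 = 3.0000.
MgO fraction = (3.0000 × 40.304) / 379.259 = 120.912/379.259 = 0.3188.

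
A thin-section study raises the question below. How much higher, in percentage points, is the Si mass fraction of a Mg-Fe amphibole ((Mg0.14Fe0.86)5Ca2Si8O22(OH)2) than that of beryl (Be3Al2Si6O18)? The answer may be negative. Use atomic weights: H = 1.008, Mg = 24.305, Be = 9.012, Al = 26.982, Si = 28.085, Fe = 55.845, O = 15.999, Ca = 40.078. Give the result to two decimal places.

-7.65 percentage points

M((Mg0.14Fe0.86)5Ca2Si8O22(OH)2) = 947.975 g/mol, so wt% Si = 224.680/947.975 × 100 = 23.70%.
M(Be3Al2Si6O18) = 537.492 g/mol, so wt% Si = 168.510/537.492 × 100 = 31.35%.
23.70 − 31.35 = -7.65 pp.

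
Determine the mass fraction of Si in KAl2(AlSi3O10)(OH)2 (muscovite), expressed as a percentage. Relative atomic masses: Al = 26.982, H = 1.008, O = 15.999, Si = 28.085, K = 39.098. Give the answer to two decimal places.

21.15 weight percent

Formula mass = 1*39.098 + 3*26.982 + 3*28.085 + 12*15.999 + 2*1.008 = 398.303 g/mol, of which 84.255 g is Si.
So Si makes up 84.255/398.303 = 0.2115 of the mass, i.e. 21.15%.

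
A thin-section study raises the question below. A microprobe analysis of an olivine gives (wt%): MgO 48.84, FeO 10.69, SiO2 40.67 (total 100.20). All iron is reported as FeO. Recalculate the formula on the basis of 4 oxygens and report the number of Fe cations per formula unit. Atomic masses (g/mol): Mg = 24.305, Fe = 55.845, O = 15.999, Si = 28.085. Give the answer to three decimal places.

0.219 Fe apfu

MgO: 48.84/40.304 = 1.21179 mol → 1.21179 mol Mg, 1.21179 mol O.
FeO: 10.69/71.844 = 0.14879 mol → 0.14879 mol Fe, 0.14879 mol O.
SiO2: 40.67/60.083 = 0.67690 mol → 0.67690 mol Si, 1.35380 mol O.
Total oxygen = 2.71438 mol. Normalization factor = 4/2.71438 = 1.47363.
Fe per 4 O = 0.14879 × 1.47363 = 0.219.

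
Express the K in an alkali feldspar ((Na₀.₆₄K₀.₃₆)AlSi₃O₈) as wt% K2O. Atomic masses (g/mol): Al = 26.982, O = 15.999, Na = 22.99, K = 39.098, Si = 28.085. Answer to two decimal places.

Formula mass = 268.018 g/mol.
0.36 K → 0.1800 mol K2O per formula unit; M(K2O) = 94.195, so K2O mass = 16.955 g.
16.955/268.018 × 100 = 6.33 wt%.

6.33 wt%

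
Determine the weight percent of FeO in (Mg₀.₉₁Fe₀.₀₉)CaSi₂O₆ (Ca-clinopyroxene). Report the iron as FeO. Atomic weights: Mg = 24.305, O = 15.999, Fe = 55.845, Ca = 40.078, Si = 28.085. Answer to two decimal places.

2.95 wt%

Molar mass of (Mg₀.₉₁Fe₀.₀₉)CaSi₂O₆ = 0.91*24.305 + 0.09*55.845 + 1*40.078 + 2*28.085 + 6*15.999 = 219.386 g/mol.
Each formula unit contains 0.09 Fe, equivalent to 0.09/1 = 0.0900 mol FeO.
M(FeO) = 1×55.845 + 1×15.999 = 71.844 g/mol.
Mass of FeO per formula unit = 0.0900 × 71.844 = 6.466 g.
FeO wt% = 6.466 / 219.386 × 100 = 2.95%.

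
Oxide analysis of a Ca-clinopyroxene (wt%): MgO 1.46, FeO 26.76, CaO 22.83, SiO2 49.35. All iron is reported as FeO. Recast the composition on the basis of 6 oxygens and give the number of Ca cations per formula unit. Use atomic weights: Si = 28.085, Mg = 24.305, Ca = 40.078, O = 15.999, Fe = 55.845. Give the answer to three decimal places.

0.994 Ca apfu

MgO (M=40.304): mol = 0.03622; Mg = 0.03622, O = 0.03622.
FeO (M=71.844): mol = 0.37247; Fe = 0.37247, O = 0.37247.
CaO (M=56.077): mol = 0.40712; Ca = 0.40712, O = 0.40712.
SiO2 (M=60.083): mol = 0.82136; Si = 0.82136, O = 1.64272.
ΣO = 2.45853; factor = 6/ΣO = 2.44048.
Ca apfu = 0.40712 × 2.44048 = 0.994.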